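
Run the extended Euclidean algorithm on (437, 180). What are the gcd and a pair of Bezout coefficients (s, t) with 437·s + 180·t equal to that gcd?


Euclidean algorithm on (437, 180) — divide until remainder is 0:
  437 = 2 · 180 + 77
  180 = 2 · 77 + 26
  77 = 2 · 26 + 25
  26 = 1 · 25 + 1
  25 = 25 · 1 + 0
gcd(437, 180) = 1.
Track Bezout coefficients alongside the remainders: start with r₀ = 437 = a·1 + b·0 (s = 1, t = 0) and r₁ = 180 = a·0 + b·1 (s = 0, t = 1); each new remainder r_{k+1} = r_{k-1} − q_k·r_k inherits s_{k+1} = s_{k-1} − q_k·s_k, t_{k+1} = t_{k-1} − q_k·t_k, so r_k = a·s_k + b·t_k at every step:
  q = 2: r = 77, s = 1 − 2·0 = 1, t = 0 − 2·1 = -2  (check: 437·1 + 180·(-2) = 77)
  q = 2: r = 26, s = 0 − 2·1 = -2, t = 1 − 2·(-2) = 5  (check: 437·(-2) + 180·5 = 26)
  q = 2: r = 25, s = 1 − 2·(-2) = 5, t = -2 − 2·5 = -12  (check: 437·5 + 180·(-12) = 25)
  q = 1: r = 1, s = -2 − 1·5 = -7, t = 5 − 1·(-12) = 17  (check: 437·(-7) + 180·17 = 1)
The row with r = 1 (the gcd) gives the Bezout coefficients s = -7, t = 17.
Result: 437 · (-7) + 180 · (17) = 1.

gcd(437, 180) = 1; s = -7, t = 17 (check: 437·(-7) + 180·17 = 1).


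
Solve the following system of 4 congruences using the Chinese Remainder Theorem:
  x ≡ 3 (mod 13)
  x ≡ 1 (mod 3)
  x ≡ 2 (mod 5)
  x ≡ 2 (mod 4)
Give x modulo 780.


Product of moduli M = 13 · 3 · 5 · 4 = 780.
Merge one congruence at a time:
  Start: x ≡ 3 (mod 13).
  Combine with x ≡ 1 (mod 3); new modulus lcm = 39.
    Write x = 3 + 13·t and substitute into x ≡ 1 (mod 3): 13·t ≡ 1 − 3 = -2 (mod 3).
    Reduce coefficients mod 3: 1·t ≡ 1 (mod 3).
    So t ≡ 1 (mod 3).
    Then x = 3 + 13·1 = 16, valid modulo lcm(13, 3) = 39: x ≡ 16 (mod 39).
  Combine with x ≡ 2 (mod 5); new modulus lcm = 195.
    Write x = 16 + 39·t and substitute into x ≡ 2 (mod 5): 39·t ≡ 2 − 16 = -14 (mod 5).
    Reduce coefficients mod 5: 4·t ≡ 1 (mod 5).
    The inverse of 4 mod 5 is 4 (since 4·4 = 16 = 3·5 + 1), so t ≡ 4·1 = 4 ≡ 4 (mod 5).
    Then x = 16 + 39·4 = 172, valid modulo lcm(39, 5) = 195: x ≡ 172 (mod 195).
  Combine with x ≡ 2 (mod 4); new modulus lcm = 780.
    Write x = 172 + 195·t and substitute into x ≡ 2 (mod 4): 195·t ≡ 2 − 172 = -170 (mod 4).
    Reduce coefficients mod 4: 3·t ≡ 2 (mod 4).
    The inverse of 3 mod 4 is 3 (since 3·3 = 9 = 2·4 + 1), so t ≡ 3·2 = 6 ≡ 2 (mod 4).
    Then x = 172 + 195·2 = 562, valid modulo lcm(195, 4) = 780: x ≡ 562 (mod 780).
Verify against each original: 562 mod 13 = 3, 562 mod 3 = 1, 562 mod 5 = 2, 562 mod 4 = 2.

x ≡ 562 (mod 780).


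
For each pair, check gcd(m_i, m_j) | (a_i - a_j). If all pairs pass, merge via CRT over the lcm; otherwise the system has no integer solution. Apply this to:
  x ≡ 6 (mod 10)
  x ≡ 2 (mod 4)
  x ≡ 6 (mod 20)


Moduli 10, 4, 20 are not pairwise coprime, so CRT works modulo lcm(m_i) when all pairwise compatibility conditions hold.
Pairwise compatibility: gcd(m_i, m_j) must divide a_i - a_j for every pair.
Merge one congruence at a time:
  Start: x ≡ 6 (mod 10).
  Combine with x ≡ 2 (mod 4): gcd(10, 4) = 2; 2 - 6 = -4, which IS divisible by 2, so compatible.
    Write x = 6 + 10·t and substitute into x ≡ 2 (mod 4): 10·t ≡ 2 − 6 = -4 (mod 4).
    Divide the congruence (and modulus) by g = 2: 5·t ≡ -2 (mod 2).
    Reduce coefficients mod 2: 1·t ≡ 0 (mod 2).
    So t ≡ 0 (mod 2).
    Then x = 6 + 10·0 = 6, valid modulo lcm(10, 4) = 20: x ≡ 6 (mod 20).
  Combine with x ≡ 6 (mod 20): gcd(20, 20) = 20; 6 - 6 = 0, which IS divisible by 20, so compatible.
    Write x = 6 + 20·t and substitute into x ≡ 6 (mod 20): 20·t ≡ 6 − 6 = 0 (mod 20).
    Divide the congruence (and modulus) by g = 20: 1·t ≡ 0 (mod 1).
    Modulo 1 every t works; take t = 0.
    Then x = 6 + 20·0 = 6, valid modulo lcm(20, 20) = 20: x ≡ 6 (mod 20).
Verify: 6 mod 10 = 6, 6 mod 4 = 2, 6 mod 20 = 6.

x ≡ 6 (mod 20).


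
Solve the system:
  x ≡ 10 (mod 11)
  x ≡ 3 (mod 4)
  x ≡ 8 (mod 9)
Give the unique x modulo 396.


Moduli 11, 4, 9 are pairwise coprime; by CRT there is a unique solution modulo M = 11 · 4 · 9 = 396.
Solve pairwise, accumulating the modulus:
  Start with x ≡ 10 (mod 11).
  Combine with x ≡ 3 (mod 4): since gcd(11, 4) = 1, we get a unique residue mod 44.
    Write x = 10 + 11·t and substitute into x ≡ 3 (mod 4): 11·t ≡ 3 − 10 = -7 (mod 4).
    Reduce coefficients mod 4: 3·t ≡ 1 (mod 4).
    The inverse of 3 mod 4 is 3 (since 3·3 = 9 = 2·4 + 1), so t ≡ 3·1 = 3 ≡ 3 (mod 4).
    Then x = 10 + 11·3 = 43, valid modulo lcm(11, 4) = 44: x ≡ 43 (mod 44).
  Combine with x ≡ 8 (mod 9): since gcd(44, 9) = 1, we get a unique residue mod 396.
    Write x = 43 + 44·t and substitute into x ≡ 8 (mod 9): 44·t ≡ 8 − 43 = -35 (mod 9).
    Reduce coefficients mod 9: 8·t ≡ 1 (mod 9).
    The inverse of 8 mod 9 is 8 (since 8·8 = 64 = 7·9 + 1), so t ≡ 8·1 = 8 ≡ 8 (mod 9).
    Then x = 43 + 44·8 = 395, valid modulo lcm(44, 9) = 396: x ≡ 395 (mod 396).
Verify: 395 mod 11 = 10 ✓, 395 mod 4 = 3 ✓, 395 mod 9 = 8 ✓.

x ≡ 395 (mod 396).


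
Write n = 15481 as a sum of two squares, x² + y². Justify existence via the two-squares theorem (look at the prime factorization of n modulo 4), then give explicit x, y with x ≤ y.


Step 1: Factor n = 15481 = 113 · 137.
Step 2: Check the mod-4 condition on each prime factor: 113 ≡ 1 (mod 4), exponent 1; 137 ≡ 1 (mod 4), exponent 1.
All primes ≡ 3 (mod 4) appear to even exponent (or don't appear), so by the two-squares theorem n IS expressible as a sum of two squares.
Step 3: Build a representation. Here n = 113 · 137 is a product of primes ≡ 1 (mod 4). Each prime p ≡ 1 (mod 4) is itself a sum of two squares; find a² by testing p − a² for a perfect square:
  113: 113 − 1² = 112, 113 − 2² = 109, 113 − 3² = 104, 113 − 4² = 97, 113 − 5² = 88, 113 − 6² = 77, 113 − 7² = 64 = 8² ⇒ 113 = 7² + 8².
  137: 137 − 1² = 136, 137 − 2² = 133, 137 − 3² = 128, 137 − 4² = 121 = 11² ⇒ 137 = 4² + 11².
  Combine using the Brahmagupta–Fibonacci identity (a² + b²)(c² + d²) = (ac − bd)² + (ad + bc)² = (ac + bd)² + (ad − bc)²:
  113 · 137 = 15481: from (7² + 8²)(4² + 11²), take (7·4 − 8·11, 7·11 + 8·4) = (28 − 88, 77 + 32) = (-60, 109); dropping signs (only squares matter) gives (60, 109); check 60² + 109² = 3600 + 11881 = 15481 ✓.
Step 4: Order so x ≤ y and verify: 60² + 109² = 3600 + 11881 = 15481 = n. ✓

n = 15481 = 60² + 109² (one valid representation with x ≤ y).


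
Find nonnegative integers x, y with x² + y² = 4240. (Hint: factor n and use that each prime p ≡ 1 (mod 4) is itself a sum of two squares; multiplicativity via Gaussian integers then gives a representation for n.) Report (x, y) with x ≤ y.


Step 1: Factor n = 4240 = 2^4 · 5 · 53.
Step 2: Check the mod-4 condition on each prime factor: 2 = 2 (special); 5 ≡ 1 (mod 4), exponent 1; 53 ≡ 1 (mod 4), exponent 1.
All primes ≡ 3 (mod 4) appear to even exponent (or don't appear), so by the two-squares theorem n IS expressible as a sum of two squares.
Step 3: Build a representation. Group n = k² · m with k = 4 and m = 5 · 53 = 265 (a product of primes ≡ 1 (mod 4)); a representation of m scales to one of n via (k·x)² + (k·y)² = k²(x² + y²). Each prime p ≡ 1 (mod 4) is itself a sum of two squares; find a² by testing p − a² for a perfect square:
  5: 5 − 1² = 4 = 2² ⇒ 5 = 1² + 2².
  53: 53 − 1² = 52, 53 − 2² = 49 = 7² ⇒ 53 = 2² + 7².
  Combine using the Brahmagupta–Fibonacci identity (a² + b²)(c² + d²) = (ac − bd)² + (ad + bc)² = (ac + bd)² + (ad − bc)²:
  5 · 53 = 265: from (1² + 2²)(2² + 7²), take (1·2 − 2·7, 1·7 + 2·2) = (2 − 14, 7 + 4) = (-12, 11); dropping signs (only squares matter) gives (12, 11); check 12² + 11² = 144 + 121 = 265 ✓.
  Scale by k = 4: (4·12, 4·11) = (48, 44).
Step 4: Order so x ≤ y and verify: 44² + 48² = 1936 + 2304 = 4240 = n. ✓

n = 4240 = 44² + 48² (one valid representation with x ≤ y).


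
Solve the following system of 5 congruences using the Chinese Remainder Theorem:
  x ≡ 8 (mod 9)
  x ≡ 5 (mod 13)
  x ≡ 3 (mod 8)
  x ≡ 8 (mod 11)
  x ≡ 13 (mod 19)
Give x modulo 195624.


Product of moduli M = 9 · 13 · 8 · 11 · 19 = 195624.
Merge one congruence at a time:
  Start: x ≡ 8 (mod 9).
  Combine with x ≡ 5 (mod 13); new modulus lcm = 117.
    Write x = 8 + 9·t and substitute into x ≡ 5 (mod 13): 9·t ≡ 5 − 8 = -3 (mod 13).
    Reduce coefficients mod 13: 9·t ≡ 10 (mod 13).
    The inverse of 9 mod 13 is 3 (since 9·3 = 27 = 2·13 + 1), so t ≡ 3·10 = 30 ≡ 4 (mod 13).
    Then x = 8 + 9·4 = 44, valid modulo lcm(9, 13) = 117: x ≡ 44 (mod 117).
  Combine with x ≡ 3 (mod 8); new modulus lcm = 936.
    Write x = 44 + 117·t and substitute into x ≡ 3 (mod 8): 117·t ≡ 3 − 44 = -41 (mod 8).
    Reduce coefficients mod 8: 5·t ≡ 7 (mod 8).
    The inverse of 5 mod 8 is 5 (since 5·5 = 25 = 3·8 + 1), so t ≡ 5·7 = 35 ≡ 3 (mod 8).
    Then x = 44 + 117·3 = 395, valid modulo lcm(117, 8) = 936: x ≡ 395 (mod 936).
  Combine with x ≡ 8 (mod 11); new modulus lcm = 10296.
    Write x = 395 + 936·t and substitute into x ≡ 8 (mod 11): 936·t ≡ 8 − 395 = -387 (mod 11).
    Reduce coefficients mod 11: 1·t ≡ 9 (mod 11).
    So t ≡ 9 (mod 11).
    Then x = 395 + 936·9 = 8819, valid modulo lcm(936, 11) = 10296: x ≡ 8819 (mod 10296).
  Combine with x ≡ 13 (mod 19); new modulus lcm = 195624.
    Write x = 8819 + 10296·t and substitute into x ≡ 13 (mod 19): 10296·t ≡ 13 − 8819 = -8806 (mod 19).
    Reduce coefficients mod 19: 17·t ≡ 10 (mod 19).
    The inverse of 17 mod 19 is 9 (since 17·9 = 153 = 8·19 + 1), so t ≡ 9·10 = 90 ≡ 14 (mod 19).
    Then x = 8819 + 10296·14 = 152963, valid modulo lcm(10296, 19) = 195624: x ≡ 152963 (mod 195624).
Verify against each original: 152963 mod 9 = 8, 152963 mod 13 = 5, 152963 mod 8 = 3, 152963 mod 11 = 8, 152963 mod 19 = 13.

x ≡ 152963 (mod 195624).


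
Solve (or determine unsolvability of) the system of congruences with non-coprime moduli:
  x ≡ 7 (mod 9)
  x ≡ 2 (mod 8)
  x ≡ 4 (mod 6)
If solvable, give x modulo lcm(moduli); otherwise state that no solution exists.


Moduli 9, 8, 6 are not pairwise coprime, so CRT works modulo lcm(m_i) when all pairwise compatibility conditions hold.
Pairwise compatibility: gcd(m_i, m_j) must divide a_i - a_j for every pair.
Merge one congruence at a time:
  Start: x ≡ 7 (mod 9).
  Combine with x ≡ 2 (mod 8): gcd(9, 8) = 1; 2 - 7 = -5, which IS divisible by 1, so compatible.
    Write x = 7 + 9·t and substitute into x ≡ 2 (mod 8): 9·t ≡ 2 − 7 = -5 (mod 8).
    Reduce coefficients mod 8: 1·t ≡ 3 (mod 8).
    So t ≡ 3 (mod 8).
    Then x = 7 + 9·3 = 34, valid modulo lcm(9, 8) = 72: x ≡ 34 (mod 72).
  Combine with x ≡ 4 (mod 6): gcd(72, 6) = 6; 4 - 34 = -30, which IS divisible by 6, so compatible.
    Write x = 34 + 72·t and substitute into x ≡ 4 (mod 6): 72·t ≡ 4 − 34 = -30 (mod 6).
    Divide the congruence (and modulus) by g = 6: 12·t ≡ -5 (mod 1).
    Modulo 1 every t works; take t = 0.
    Then x = 34 + 72·0 = 34, valid modulo lcm(72, 6) = 72: x ≡ 34 (mod 72).
Verify: 34 mod 9 = 7, 34 mod 8 = 2, 34 mod 6 = 4.

x ≡ 34 (mod 72).


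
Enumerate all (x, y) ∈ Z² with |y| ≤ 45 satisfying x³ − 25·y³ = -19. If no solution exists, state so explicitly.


The equation is x³ - 25y³ = -19. For fixed y, x³ = 25·y³ − 19, so a solution requires the RHS to be a perfect cube.
Strategy: iterate y from -45 to 45, compute RHS = 25·y³ − 19, and check whether it is a (positive or negative) perfect cube.
Check small values of y:
  y = 0: RHS = -19 is not a perfect cube.
  y = 1: RHS = 6 is not a perfect cube.
  y = -1: RHS = -44 is not a perfect cube.
  y = 2: RHS = 181 is not a perfect cube.
  y = -2: RHS = -219 is not a perfect cube.
  y = 3: RHS = 656 is not a perfect cube.
  y = -3: RHS = -694 is not a perfect cube.
Continuing the search up to |y| = 45 finds no solutions either.
No (x, y) in the scanned range satisfies the equation.

No integer solutions with |y| ≤ 45.


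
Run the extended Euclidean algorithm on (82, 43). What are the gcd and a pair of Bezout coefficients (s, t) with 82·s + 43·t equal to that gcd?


Euclidean algorithm on (82, 43) — divide until remainder is 0:
  82 = 1 · 43 + 39
  43 = 1 · 39 + 4
  39 = 9 · 4 + 3
  4 = 1 · 3 + 1
  3 = 3 · 1 + 0
gcd(82, 43) = 1.
Track Bezout coefficients alongside the remainders: start with r₀ = 82 = a·1 + b·0 (s = 1, t = 0) and r₁ = 43 = a·0 + b·1 (s = 0, t = 1); each new remainder r_{k+1} = r_{k-1} − q_k·r_k inherits s_{k+1} = s_{k-1} − q_k·s_k, t_{k+1} = t_{k-1} − q_k·t_k, so r_k = a·s_k + b·t_k at every step:
  q = 1: r = 39, s = 1 − 1·0 = 1, t = 0 − 1·1 = -1  (check: 82·1 + 43·(-1) = 39)
  q = 1: r = 4, s = 0 − 1·1 = -1, t = 1 − 1·(-1) = 2  (check: 82·(-1) + 43·2 = 4)
  q = 9: r = 3, s = 1 − 9·(-1) = 10, t = -1 − 9·2 = -19  (check: 82·10 + 43·(-19) = 3)
  q = 1: r = 1, s = -1 − 1·10 = -11, t = 2 − 1·(-19) = 21  (check: 82·(-11) + 43·21 = 1)
The row with r = 1 (the gcd) gives the Bezout coefficients s = -11, t = 21.
Result: 82 · (-11) + 43 · (21) = 1.

gcd(82, 43) = 1; s = -11, t = 21 (check: 82·(-11) + 43·21 = 1).


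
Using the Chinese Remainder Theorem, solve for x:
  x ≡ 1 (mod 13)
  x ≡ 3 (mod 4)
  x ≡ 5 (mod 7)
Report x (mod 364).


Moduli 13, 4, 7 are pairwise coprime; by CRT there is a unique solution modulo M = 13 · 4 · 7 = 364.
Solve pairwise, accumulating the modulus:
  Start with x ≡ 1 (mod 13).
  Combine with x ≡ 3 (mod 4): since gcd(13, 4) = 1, we get a unique residue mod 52.
    Write x = 1 + 13·t and substitute into x ≡ 3 (mod 4): 13·t ≡ 3 − 1 = 2 (mod 4).
    Reduce coefficients mod 4: 1·t ≡ 2 (mod 4).
    So t ≡ 2 (mod 4).
    Then x = 1 + 13·2 = 27, valid modulo lcm(13, 4) = 52: x ≡ 27 (mod 52).
  Combine with x ≡ 5 (mod 7): since gcd(52, 7) = 1, we get a unique residue mod 364.
    Write x = 27 + 52·t and substitute into x ≡ 5 (mod 7): 52·t ≡ 5 − 27 = -22 (mod 7).
    Reduce coefficients mod 7: 3·t ≡ 6 (mod 7).
    The inverse of 3 mod 7 is 5 (since 3·5 = 15 = 2·7 + 1), so t ≡ 5·6 = 30 ≡ 2 (mod 7).
    Then x = 27 + 52·2 = 131, valid modulo lcm(52, 7) = 364: x ≡ 131 (mod 364).
Verify: 131 mod 13 = 1 ✓, 131 mod 4 = 3 ✓, 131 mod 7 = 5 ✓.

x ≡ 131 (mod 364).


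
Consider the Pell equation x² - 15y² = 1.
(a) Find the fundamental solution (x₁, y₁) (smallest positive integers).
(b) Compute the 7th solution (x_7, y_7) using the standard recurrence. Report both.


Step 1: Find the fundamental solution (x₁, y₁) of x² - 15y² = 1.
  Expand √15 as a continued fraction. a₀ = ⌊√15⌋ = 3; iterate m_{k+1} = d_k·a_k − m_k, d_{k+1} = (15 − m_{k+1}²)/d_k, a_{k+1} = ⌊(a₀ + m_{k+1})/d_{k+1}⌋ (starting m₀ = 0, d₀ = 1), with convergents p_k = a_k·p_{k-1} + p_{k-2}, q_k = a_k·q_{k-1} + q_{k-2} (p₋₁ = 1, q₋₁ = 0):
  k = 0: a₀ = 3; p₀/q₀ = 3/1; p₀² − 15·q₀² = 9 − 15 = -6.
  k = 1: m = 3, d = 6, a = ⌊(3 + 3)/6⌋ = 1; p/q = (1·3 + 1)/(1·1 + 0) = 4/1; p² − 15·q² = 16 − 15 = 1.
  The first convergent with p² − 15·q² = 1 gives the fundamental solution (x₁, y₁) = (4, 1).
Step 2: Apply the recurrence (x_{n+1}, y_{n+1}) = (x₁x_n + 15y₁y_n, x₁y_n + y₁x_n) repeatedly.
  From (x_1, y_1) = (4, 1): x_2 = 4·4 + 15·1·1 = 31; y_2 = 4·1 + 1·4 = 8.
  From (x_2, y_2) = (31, 8): x_3 = 4·31 + 15·1·8 = 244; y_3 = 4·8 + 1·31 = 63.
  From (x_3, y_3) = (244, 63): x_4 = 4·244 + 15·1·63 = 1921; y_4 = 4·63 + 1·244 = 496.
  From (x_4, y_4) = (1921, 496): x_5 = 4·1921 + 15·1·496 = 15124; y_5 = 4·496 + 1·1921 = 3905.
  From (x_5, y_5) = (15124, 3905): x_6 = 4·15124 + 15·1·3905 = 119071; y_6 = 4·3905 + 1·15124 = 30744.
  From (x_6, y_6) = (119071, 30744): x_7 = 4·119071 + 15·1·30744 = 937444; y_7 = 4·30744 + 1·119071 = 242047.
Step 3: Verify x_7² - 15·y_7² = 878801253136 - 878801253135 = 1 (should be 1). ✓

(x_1, y_1) = (4, 1); (x_7, y_7) = (937444, 242047).


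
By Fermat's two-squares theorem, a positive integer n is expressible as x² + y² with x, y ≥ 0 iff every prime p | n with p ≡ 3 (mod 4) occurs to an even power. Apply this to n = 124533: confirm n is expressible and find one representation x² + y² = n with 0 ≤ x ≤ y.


Step 1: Factor n = 124533 = 3^2 · 101 · 137.
Step 2: Check the mod-4 condition on each prime factor: 3 ≡ 3 (mod 4), exponent 2 (must be even); 101 ≡ 1 (mod 4), exponent 1; 137 ≡ 1 (mod 4), exponent 1.
All primes ≡ 3 (mod 4) appear to even exponent (or don't appear), so by the two-squares theorem n IS expressible as a sum of two squares.
Step 3: Build a representation. Group n = k² · m with k = 3 and m = 101 · 137 = 13837 (a product of primes ≡ 1 (mod 4)); a representation of m scales to one of n via (k·x)² + (k·y)² = k²(x² + y²). Each prime p ≡ 1 (mod 4) is itself a sum of two squares; find a² by testing p − a² for a perfect square:
  101: 101 − 1² = 100 = 10² ⇒ 101 = 1² + 10².
  137: 137 − 1² = 136, 137 − 2² = 133, 137 − 3² = 128, 137 − 4² = 121 = 11² ⇒ 137 = 4² + 11².
  Combine using the Brahmagupta–Fibonacci identity (a² + b²)(c² + d²) = (ac − bd)² + (ad + bc)² = (ac + bd)² + (ad − bc)²:
  101 · 137 = 13837: from (1² + 10²)(4² + 11²), take (1·4 − 10·11, 1·11 + 10·4) = (4 − 110, 11 + 40) = (-106, 51); dropping signs (only squares matter) gives (106, 51); check 106² + 51² = 11236 + 2601 = 13837 ✓.
  Scale by k = 3: (3·106, 3·51) = (318, 153).
Step 4: Order so x ≤ y and verify: 153² + 318² = 23409 + 101124 = 124533 = n. ✓

n = 124533 = 153² + 318² (one valid representation with x ≤ y).


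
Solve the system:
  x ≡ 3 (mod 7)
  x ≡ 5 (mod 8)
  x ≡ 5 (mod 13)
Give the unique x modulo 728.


Moduli 7, 8, 13 are pairwise coprime; by CRT there is a unique solution modulo M = 7 · 8 · 13 = 728.
Solve pairwise, accumulating the modulus:
  Start with x ≡ 3 (mod 7).
  Combine with x ≡ 5 (mod 8): since gcd(7, 8) = 1, we get a unique residue mod 56.
    Write x = 3 + 7·t and substitute into x ≡ 5 (mod 8): 7·t ≡ 5 − 3 = 2 (mod 8).
    The inverse of 7 mod 8 is 7 (since 7·7 = 49 = 6·8 + 1), so t ≡ 7·2 = 14 ≡ 6 (mod 8).
    Then x = 3 + 7·6 = 45, valid modulo lcm(7, 8) = 56: x ≡ 45 (mod 56).
  Combine with x ≡ 5 (mod 13): since gcd(56, 13) = 1, we get a unique residue mod 728.
    Write x = 45 + 56·t and substitute into x ≡ 5 (mod 13): 56·t ≡ 5 − 45 = -40 (mod 13).
    Reduce coefficients mod 13: 4·t ≡ 12 (mod 13).
    The inverse of 4 mod 13 is 10 (since 4·10 = 40 = 3·13 + 1), so t ≡ 10·12 = 120 ≡ 3 (mod 13).
    Then x = 45 + 56·3 = 213, valid modulo lcm(56, 13) = 728: x ≡ 213 (mod 728).
Verify: 213 mod 7 = 3 ✓, 213 mod 8 = 5 ✓, 213 mod 13 = 5 ✓.

x ≡ 213 (mod 728).


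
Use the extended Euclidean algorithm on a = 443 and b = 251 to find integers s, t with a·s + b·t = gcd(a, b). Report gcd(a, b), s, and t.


Euclidean algorithm on (443, 251) — divide until remainder is 0:
  443 = 1 · 251 + 192
  251 = 1 · 192 + 59
  192 = 3 · 59 + 15
  59 = 3 · 15 + 14
  15 = 1 · 14 + 1
  14 = 14 · 1 + 0
gcd(443, 251) = 1.
Track Bezout coefficients alongside the remainders: start with r₀ = 443 = a·1 + b·0 (s = 1, t = 0) and r₁ = 251 = a·0 + b·1 (s = 0, t = 1); each new remainder r_{k+1} = r_{k-1} − q_k·r_k inherits s_{k+1} = s_{k-1} − q_k·s_k, t_{k+1} = t_{k-1} − q_k·t_k, so r_k = a·s_k + b·t_k at every step:
  q = 1: r = 192, s = 1 − 1·0 = 1, t = 0 − 1·1 = -1  (check: 443·1 + 251·(-1) = 192)
  q = 1: r = 59, s = 0 − 1·1 = -1, t = 1 − 1·(-1) = 2  (check: 443·(-1) + 251·2 = 59)
  q = 3: r = 15, s = 1 − 3·(-1) = 4, t = -1 − 3·2 = -7  (check: 443·4 + 251·(-7) = 15)
  q = 3: r = 14, s = -1 − 3·4 = -13, t = 2 − 3·(-7) = 23  (check: 443·(-13) + 251·23 = 14)
  q = 1: r = 1, s = 4 − 1·(-13) = 17, t = -7 − 1·23 = -30  (check: 443·17 + 251·(-30) = 1)
The row with r = 1 (the gcd) gives the Bezout coefficients s = 17, t = -30.
Result: 443 · (17) + 251 · (-30) = 1.

gcd(443, 251) = 1; s = 17, t = -30 (check: 443·17 + 251·(-30) = 1).


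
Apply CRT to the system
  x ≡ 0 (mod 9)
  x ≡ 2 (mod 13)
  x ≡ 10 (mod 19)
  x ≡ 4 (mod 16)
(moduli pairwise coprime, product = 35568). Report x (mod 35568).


Product of moduli M = 9 · 13 · 19 · 16 = 35568.
Merge one congruence at a time:
  Start: x ≡ 0 (mod 9).
  Combine with x ≡ 2 (mod 13); new modulus lcm = 117.
    Write x = 0 + 9·t and substitute into x ≡ 2 (mod 13): 9·t ≡ 2 − 0 = 2 (mod 13).
    The inverse of 9 mod 13 is 3 (since 9·3 = 27 = 2·13 + 1), so t ≡ 3·2 = 6 ≡ 6 (mod 13).
    Then x = 0 + 9·6 = 54, valid modulo lcm(9, 13) = 117: x ≡ 54 (mod 117).
  Combine with x ≡ 10 (mod 19); new modulus lcm = 2223.
    Write x = 54 + 117·t and substitute into x ≡ 10 (mod 19): 117·t ≡ 10 − 54 = -44 (mod 19).
    Reduce coefficients mod 19: 3·t ≡ 13 (mod 19).
    The inverse of 3 mod 19 is 13 (since 3·13 = 39 = 2·19 + 1), so t ≡ 13·13 = 169 ≡ 17 (mod 19).
    Then x = 54 + 117·17 = 2043, valid modulo lcm(117, 19) = 2223: x ≡ 2043 (mod 2223).
  Combine with x ≡ 4 (mod 16); new modulus lcm = 35568.
    Write x = 2043 + 2223·t and substitute into x ≡ 4 (mod 16): 2223·t ≡ 4 − 2043 = -2039 (mod 16).
    Reduce coefficients mod 16: 15·t ≡ 9 (mod 16).
    The inverse of 15 mod 16 is 15 (since 15·15 = 225 = 14·16 + 1), so t ≡ 15·9 = 135 ≡ 7 (mod 16).
    Then x = 2043 + 2223·7 = 17604, valid modulo lcm(2223, 16) = 35568: x ≡ 17604 (mod 35568).
Verify against each original: 17604 mod 9 = 0, 17604 mod 13 = 2, 17604 mod 19 = 10, 17604 mod 16 = 4.

x ≡ 17604 (mod 35568).


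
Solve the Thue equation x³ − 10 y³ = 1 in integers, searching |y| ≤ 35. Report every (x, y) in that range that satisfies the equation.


The equation is x³ - 10y³ = 1. For fixed y, x³ = 10·y³ + 1, so a solution requires the RHS to be a perfect cube.
Strategy: iterate y from -35 to 35, compute RHS = 10·y³ + 1, and check whether it is a (positive or negative) perfect cube.
Check small values of y:
  y = 0: RHS = 1 = (1)³ ⇒ x = 1 works.
  y = 1: RHS = 11 is not a perfect cube.
  y = -1: RHS = -9 is not a perfect cube.
  y = 2: RHS = 81 is not a perfect cube.
  y = -2: RHS = -79 is not a perfect cube.
  y = 3: RHS = 271 is not a perfect cube.
  y = -3: RHS = -269 is not a perfect cube.
Continuing the search up to |y| = 35 finds no further solutions beyond those listed.
Collected solutions: (1, 0).

Solutions (with |y| ≤ 35): (1, 0).


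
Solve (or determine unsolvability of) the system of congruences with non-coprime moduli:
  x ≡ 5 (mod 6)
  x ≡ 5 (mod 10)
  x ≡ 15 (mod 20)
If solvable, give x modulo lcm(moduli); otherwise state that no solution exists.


Moduli 6, 10, 20 are not pairwise coprime, so CRT works modulo lcm(m_i) when all pairwise compatibility conditions hold.
Pairwise compatibility: gcd(m_i, m_j) must divide a_i - a_j for every pair.
Merge one congruence at a time:
  Start: x ≡ 5 (mod 6).
  Combine with x ≡ 5 (mod 10): gcd(6, 10) = 2; 5 - 5 = 0, which IS divisible by 2, so compatible.
    Write x = 5 + 6·t and substitute into x ≡ 5 (mod 10): 6·t ≡ 5 − 5 = 0 (mod 10).
    Divide the congruence (and modulus) by g = 2: 3·t ≡ 0 (mod 5).
    The inverse of 3 mod 5 is 2 (since 3·2 = 6 = 1·5 + 1), so t ≡ 2·0 = 0 ≡ 0 (mod 5).
    Then x = 5 + 6·0 = 5, valid modulo lcm(6, 10) = 30: x ≡ 5 (mod 30).
  Combine with x ≡ 15 (mod 20): gcd(30, 20) = 10; 15 - 5 = 10, which IS divisible by 10, so compatible.
    Write x = 5 + 30·t and substitute into x ≡ 15 (mod 20): 30·t ≡ 15 − 5 = 10 (mod 20).
    Divide the congruence (and modulus) by g = 10: 3·t ≡ 1 (mod 2).
    Reduce coefficients mod 2: 1·t ≡ 1 (mod 2).
    So t ≡ 1 (mod 2).
    Then x = 5 + 30·1 = 35, valid modulo lcm(30, 20) = 60: x ≡ 35 (mod 60).
Verify: 35 mod 6 = 5, 35 mod 10 = 5, 35 mod 20 = 15.

x ≡ 35 (mod 60).


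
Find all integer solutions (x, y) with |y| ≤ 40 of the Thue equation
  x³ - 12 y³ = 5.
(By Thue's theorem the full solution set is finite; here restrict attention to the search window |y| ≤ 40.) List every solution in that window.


The equation is x³ - 12y³ = 5. For fixed y, x³ = 12·y³ + 5, so a solution requires the RHS to be a perfect cube.
Strategy: iterate y from -40 to 40, compute RHS = 12·y³ + 5, and check whether it is a (positive or negative) perfect cube.
Check small values of y:
  y = 0: RHS = 5 is not a perfect cube.
  y = 1: RHS = 17 is not a perfect cube.
  y = -1: RHS = -7 is not a perfect cube.
  y = 2: RHS = 101 is not a perfect cube.
  y = -2: RHS = -91 is not a perfect cube.
  y = 3: RHS = 329 is not a perfect cube.
  y = -3: RHS = -319 is not a perfect cube.
Continuing the search up to |y| = 40 finds no solutions either.
No (x, y) in the scanned range satisfies the equation.

No integer solutions with |y| ≤ 40.


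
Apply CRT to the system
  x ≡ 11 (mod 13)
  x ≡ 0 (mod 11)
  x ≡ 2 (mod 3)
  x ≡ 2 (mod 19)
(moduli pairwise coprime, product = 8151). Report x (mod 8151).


Product of moduli M = 13 · 11 · 3 · 19 = 8151.
Merge one congruence at a time:
  Start: x ≡ 11 (mod 13).
  Combine with x ≡ 0 (mod 11); new modulus lcm = 143.
    Write x = 11 + 13·t and substitute into x ≡ 0 (mod 11): 13·t ≡ 0 − 11 = -11 (mod 11).
    Reduce coefficients mod 11: 2·t ≡ 0 (mod 11).
    The inverse of 2 mod 11 is 6 (since 2·6 = 12 = 1·11 + 1), so t ≡ 6·0 = 0 ≡ 0 (mod 11).
    Then x = 11 + 13·0 = 11, valid modulo lcm(13, 11) = 143: x ≡ 11 (mod 143).
  Combine with x ≡ 2 (mod 3); new modulus lcm = 429.
    Write x = 11 + 143·t and substitute into x ≡ 2 (mod 3): 143·t ≡ 2 − 11 = -9 (mod 3).
    Reduce coefficients mod 3: 2·t ≡ 0 (mod 3).
    The inverse of 2 mod 3 is 2 (since 2·2 = 4 = 1·3 + 1), so t ≡ 2·0 = 0 ≡ 0 (mod 3).
    Then x = 11 + 143·0 = 11, valid modulo lcm(143, 3) = 429: x ≡ 11 (mod 429).
  Combine with x ≡ 2 (mod 19); new modulus lcm = 8151.
    Write x = 11 + 429·t and substitute into x ≡ 2 (mod 19): 429·t ≡ 2 − 11 = -9 (mod 19).
    Reduce coefficients mod 19: 11·t ≡ 10 (mod 19).
    The inverse of 11 mod 19 is 7 (since 11·7 = 77 = 4·19 + 1), so t ≡ 7·10 = 70 ≡ 13 (mod 19).
    Then x = 11 + 429·13 = 5588, valid modulo lcm(429, 19) = 8151: x ≡ 5588 (mod 8151).
Verify against each original: 5588 mod 13 = 11, 5588 mod 11 = 0, 5588 mod 3 = 2, 5588 mod 19 = 2.

x ≡ 5588 (mod 8151).


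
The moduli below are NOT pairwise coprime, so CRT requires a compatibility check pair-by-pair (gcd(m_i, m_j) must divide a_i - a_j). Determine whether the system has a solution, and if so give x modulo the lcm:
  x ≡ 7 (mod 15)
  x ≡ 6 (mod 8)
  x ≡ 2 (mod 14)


Moduli 15, 8, 14 are not pairwise coprime, so CRT works modulo lcm(m_i) when all pairwise compatibility conditions hold.
Pairwise compatibility: gcd(m_i, m_j) must divide a_i - a_j for every pair.
Merge one congruence at a time:
  Start: x ≡ 7 (mod 15).
  Combine with x ≡ 6 (mod 8): gcd(15, 8) = 1; 6 - 7 = -1, which IS divisible by 1, so compatible.
    Write x = 7 + 15·t and substitute into x ≡ 6 (mod 8): 15·t ≡ 6 − 7 = -1 (mod 8).
    Reduce coefficients mod 8: 7·t ≡ 7 (mod 8).
    The inverse of 7 mod 8 is 7 (since 7·7 = 49 = 6·8 + 1), so t ≡ 7·7 = 49 ≡ 1 (mod 8).
    Then x = 7 + 15·1 = 22, valid modulo lcm(15, 8) = 120: x ≡ 22 (mod 120).
  Combine with x ≡ 2 (mod 14): gcd(120, 14) = 2; 2 - 22 = -20, which IS divisible by 2, so compatible.
    Write x = 22 + 120·t and substitute into x ≡ 2 (mod 14): 120·t ≡ 2 − 22 = -20 (mod 14).
    Divide the congruence (and modulus) by g = 2: 60·t ≡ -10 (mod 7).
    Reduce coefficients mod 7: 4·t ≡ 4 (mod 7).
    The inverse of 4 mod 7 is 2 (since 4·2 = 8 = 1·7 + 1), so t ≡ 2·4 = 8 ≡ 1 (mod 7).
    Then x = 22 + 120·1 = 142, valid modulo lcm(120, 14) = 840: x ≡ 142 (mod 840).
Verify: 142 mod 15 = 7, 142 mod 8 = 6, 142 mod 14 = 2.

x ≡ 142 (mod 840).


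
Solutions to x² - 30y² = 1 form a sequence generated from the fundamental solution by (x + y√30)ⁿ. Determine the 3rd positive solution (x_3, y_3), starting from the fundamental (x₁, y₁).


Step 1: Find the fundamental solution (x₁, y₁) of x² - 30y² = 1.
  Expand √30 as a continued fraction. a₀ = ⌊√30⌋ = 5; iterate m_{k+1} = d_k·a_k − m_k, d_{k+1} = (30 − m_{k+1}²)/d_k, a_{k+1} = ⌊(a₀ + m_{k+1})/d_{k+1}⌋ (starting m₀ = 0, d₀ = 1), with convergents p_k = a_k·p_{k-1} + p_{k-2}, q_k = a_k·q_{k-1} + q_{k-2} (p₋₁ = 1, q₋₁ = 0):
  k = 0: a₀ = 5; p₀/q₀ = 5/1; p₀² − 30·q₀² = 25 − 30 = -5.
  k = 1: m = 5, d = 5, a = ⌊(5 + 5)/5⌋ = 2; p/q = (2·5 + 1)/(2·1 + 0) = 11/2; p² − 30·q² = 121 − 120 = 1.
  The first convergent with p² − 30·q² = 1 gives the fundamental solution (x₁, y₁) = (11, 2).
Step 2: Apply the recurrence (x_{n+1}, y_{n+1}) = (x₁x_n + 30y₁y_n, x₁y_n + y₁x_n) repeatedly.
  From (x_1, y_1) = (11, 2): x_2 = 11·11 + 30·2·2 = 241; y_2 = 11·2 + 2·11 = 44.
  From (x_2, y_2) = (241, 44): x_3 = 11·241 + 30·2·44 = 5291; y_3 = 11·44 + 2·241 = 966.
Step 3: Verify x_3² - 30·y_3² = 27994681 - 27994680 = 1 (should be 1). ✓

(x_1, y_1) = (11, 2); (x_3, y_3) = (5291, 966).


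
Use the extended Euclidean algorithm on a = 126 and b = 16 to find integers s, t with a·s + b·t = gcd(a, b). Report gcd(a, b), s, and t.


Euclidean algorithm on (126, 16) — divide until remainder is 0:
  126 = 7 · 16 + 14
  16 = 1 · 14 + 2
  14 = 7 · 2 + 0
gcd(126, 16) = 2.
Track Bezout coefficients alongside the remainders: start with r₀ = 126 = a·1 + b·0 (s = 1, t = 0) and r₁ = 16 = a·0 + b·1 (s = 0, t = 1); each new remainder r_{k+1} = r_{k-1} − q_k·r_k inherits s_{k+1} = s_{k-1} − q_k·s_k, t_{k+1} = t_{k-1} − q_k·t_k, so r_k = a·s_k + b·t_k at every step:
  q = 7: r = 14, s = 1 − 7·0 = 1, t = 0 − 7·1 = -7  (check: 126·1 + 16·(-7) = 14)
  q = 1: r = 2, s = 0 − 1·1 = -1, t = 1 − 1·(-7) = 8  (check: 126·(-1) + 16·8 = 2)
The row with r = 2 (the gcd) gives the Bezout coefficients s = -1, t = 8.
Result: 126 · (-1) + 16 · (8) = 2.

gcd(126, 16) = 2; s = -1, t = 8 (check: 126·(-1) + 16·8 = 2).


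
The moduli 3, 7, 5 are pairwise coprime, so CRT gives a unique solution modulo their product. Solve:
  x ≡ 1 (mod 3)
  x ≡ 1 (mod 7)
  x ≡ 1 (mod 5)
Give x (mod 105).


Moduli 3, 7, 5 are pairwise coprime; by CRT there is a unique solution modulo M = 3 · 7 · 5 = 105.
Solve pairwise, accumulating the modulus:
  Start with x ≡ 1 (mod 3).
  Combine with x ≡ 1 (mod 7): since gcd(3, 7) = 1, we get a unique residue mod 21.
    Write x = 1 + 3·t and substitute into x ≡ 1 (mod 7): 3·t ≡ 1 − 1 = 0 (mod 7).
    The inverse of 3 mod 7 is 5 (since 3·5 = 15 = 2·7 + 1), so t ≡ 5·0 = 0 ≡ 0 (mod 7).
    Then x = 1 + 3·0 = 1, valid modulo lcm(3, 7) = 21: x ≡ 1 (mod 21).
  Combine with x ≡ 1 (mod 5): since gcd(21, 5) = 1, we get a unique residue mod 105.
    Write x = 1 + 21·t and substitute into x ≡ 1 (mod 5): 21·t ≡ 1 − 1 = 0 (mod 5).
    Reduce coefficients mod 5: 1·t ≡ 0 (mod 5).
    So t ≡ 0 (mod 5).
    Then x = 1 + 21·0 = 1, valid modulo lcm(21, 5) = 105: x ≡ 1 (mod 105).
Verify: 1 mod 3 = 1 ✓, 1 mod 7 = 1 ✓, 1 mod 5 = 1 ✓.

x ≡ 1 (mod 105).


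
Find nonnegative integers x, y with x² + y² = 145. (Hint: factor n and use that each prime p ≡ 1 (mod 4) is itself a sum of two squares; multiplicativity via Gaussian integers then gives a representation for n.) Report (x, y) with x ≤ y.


Step 1: Factor n = 145 = 5 · 29.
Step 2: Check the mod-4 condition on each prime factor: 5 ≡ 1 (mod 4), exponent 1; 29 ≡ 1 (mod 4), exponent 1.
All primes ≡ 3 (mod 4) appear to even exponent (or don't appear), so by the two-squares theorem n IS expressible as a sum of two squares.
Step 3: Build a representation. Here n = 5 · 29 is a product of primes ≡ 1 (mod 4). Each prime p ≡ 1 (mod 4) is itself a sum of two squares; find a² by testing p − a² for a perfect square:
  5: 5 − 1² = 4 = 2² ⇒ 5 = 1² + 2².
  29: 29 − 1² = 28, 29 − 2² = 25 = 5² ⇒ 29 = 2² + 5².
  Combine using the Brahmagupta–Fibonacci identity (a² + b²)(c² + d²) = (ac − bd)² + (ad + bc)² = (ac + bd)² + (ad − bc)²:
  5 · 29 = 145: from (1² + 2²)(2² + 5²), take (1·2 − 2·5, 1·5 + 2·2) = (2 − 10, 5 + 4) = (-8, 9); dropping signs (only squares matter) gives (8, 9); check 8² + 9² = 64 + 81 = 145 ✓.
Step 4: Order so x ≤ y and verify: 8² + 9² = 64 + 81 = 145 = n. ✓

n = 145 = 8² + 9² (one valid representation with x ≤ y).


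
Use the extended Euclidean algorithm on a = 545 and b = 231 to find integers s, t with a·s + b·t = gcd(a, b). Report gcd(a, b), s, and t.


Euclidean algorithm on (545, 231) — divide until remainder is 0:
  545 = 2 · 231 + 83
  231 = 2 · 83 + 65
  83 = 1 · 65 + 18
  65 = 3 · 18 + 11
  18 = 1 · 11 + 7
  11 = 1 · 7 + 4
  7 = 1 · 4 + 3
  4 = 1 · 3 + 1
  3 = 3 · 1 + 0
gcd(545, 231) = 1.
Track Bezout coefficients alongside the remainders: start with r₀ = 545 = a·1 + b·0 (s = 1, t = 0) and r₁ = 231 = a·0 + b·1 (s = 0, t = 1); each new remainder r_{k+1} = r_{k-1} − q_k·r_k inherits s_{k+1} = s_{k-1} − q_k·s_k, t_{k+1} = t_{k-1} − q_k·t_k, so r_k = a·s_k + b·t_k at every step:
  q = 2: r = 83, s = 1 − 2·0 = 1, t = 0 − 2·1 = -2  (check: 545·1 + 231·(-2) = 83)
  q = 2: r = 65, s = 0 − 2·1 = -2, t = 1 − 2·(-2) = 5  (check: 545·(-2) + 231·5 = 65)
  q = 1: r = 18, s = 1 − 1·(-2) = 3, t = -2 − 1·5 = -7  (check: 545·3 + 231·(-7) = 18)
  q = 3: r = 11, s = -2 − 3·3 = -11, t = 5 − 3·(-7) = 26  (check: 545·(-11) + 231·26 = 11)
  q = 1: r = 7, s = 3 − 1·(-11) = 14, t = -7 − 1·26 = -33  (check: 545·14 + 231·(-33) = 7)
  q = 1: r = 4, s = -11 − 1·14 = -25, t = 26 − 1·(-33) = 59  (check: 545·(-25) + 231·59 = 4)
  q = 1: r = 3, s = 14 − 1·(-25) = 39, t = -33 − 1·59 = -92  (check: 545·39 + 231·(-92) = 3)
  q = 1: r = 1, s = -25 − 1·39 = -64, t = 59 − 1·(-92) = 151  (check: 545·(-64) + 231·151 = 1)
The row with r = 1 (the gcd) gives the Bezout coefficients s = -64, t = 151.
Result: 545 · (-64) + 231 · (151) = 1.

gcd(545, 231) = 1; s = -64, t = 151 (check: 545·(-64) + 231·151 = 1).


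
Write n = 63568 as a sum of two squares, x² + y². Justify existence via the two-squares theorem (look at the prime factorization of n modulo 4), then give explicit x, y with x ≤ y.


Step 1: Factor n = 63568 = 2^4 · 29 · 137.
Step 2: Check the mod-4 condition on each prime factor: 2 = 2 (special); 29 ≡ 1 (mod 4), exponent 1; 137 ≡ 1 (mod 4), exponent 1.
All primes ≡ 3 (mod 4) appear to even exponent (or don't appear), so by the two-squares theorem n IS expressible as a sum of two squares.
Step 3: Build a representation. Group n = k² · m with k = 4 and m = 29 · 137 = 3973 (a product of primes ≡ 1 (mod 4)); a representation of m scales to one of n via (k·x)² + (k·y)² = k²(x² + y²). Each prime p ≡ 1 (mod 4) is itself a sum of two squares; find a² by testing p − a² for a perfect square:
  29: 29 − 1² = 28, 29 − 2² = 25 = 5² ⇒ 29 = 2² + 5².
  137: 137 − 1² = 136, 137 − 2² = 133, 137 − 3² = 128, 137 − 4² = 121 = 11² ⇒ 137 = 4² + 11².
  Combine using the Brahmagupta–Fibonacci identity (a² + b²)(c² + d²) = (ac − bd)² + (ad + bc)² = (ac + bd)² + (ad − bc)²:
  29 · 137 = 3973: from (2² + 5²)(4² + 11²), take (2·4 − 5·11, 2·11 + 5·4) = (8 − 55, 22 + 20) = (-47, 42); dropping signs (only squares matter) gives (47, 42); check 47² + 42² = 2209 + 1764 = 3973 ✓.
  Scale by k = 4: (4·47, 4·42) = (188, 168).
Step 4: Order so x ≤ y and verify: 168² + 188² = 28224 + 35344 = 63568 = n. ✓

n = 63568 = 168² + 188² (one valid representation with x ≤ y).


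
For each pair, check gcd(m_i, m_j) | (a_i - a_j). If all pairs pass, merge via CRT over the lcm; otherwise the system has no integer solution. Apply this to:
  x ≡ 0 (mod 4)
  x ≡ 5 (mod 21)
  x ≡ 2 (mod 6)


Moduli 4, 21, 6 are not pairwise coprime, so CRT works modulo lcm(m_i) when all pairwise compatibility conditions hold.
Pairwise compatibility: gcd(m_i, m_j) must divide a_i - a_j for every pair.
Merge one congruence at a time:
  Start: x ≡ 0 (mod 4).
  Combine with x ≡ 5 (mod 21): gcd(4, 21) = 1; 5 - 0 = 5, which IS divisible by 1, so compatible.
    Write x = 0 + 4·t and substitute into x ≡ 5 (mod 21): 4·t ≡ 5 − 0 = 5 (mod 21).
    The inverse of 4 mod 21 is 16 (since 4·16 = 64 = 3·21 + 1), so t ≡ 16·5 = 80 ≡ 17 (mod 21).
    Then x = 0 + 4·17 = 68, valid modulo lcm(4, 21) = 84: x ≡ 68 (mod 84).
  Combine with x ≡ 2 (mod 6): gcd(84, 6) = 6; 2 - 68 = -66, which IS divisible by 6, so compatible.
    Write x = 68 + 84·t and substitute into x ≡ 2 (mod 6): 84·t ≡ 2 − 68 = -66 (mod 6).
    Divide the congruence (and modulus) by g = 6: 14·t ≡ -11 (mod 1).
    Modulo 1 every t works; take t = 0.
    Then x = 68 + 84·0 = 68, valid modulo lcm(84, 6) = 84: x ≡ 68 (mod 84).
Verify: 68 mod 4 = 0, 68 mod 21 = 5, 68 mod 6 = 2.

x ≡ 68 (mod 84).


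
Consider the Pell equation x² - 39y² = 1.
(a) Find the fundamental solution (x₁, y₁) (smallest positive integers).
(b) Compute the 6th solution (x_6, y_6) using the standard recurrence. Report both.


Step 1: Find the fundamental solution (x₁, y₁) of x² - 39y² = 1.
  Expand √39 as a continued fraction. a₀ = ⌊√39⌋ = 6; iterate m_{k+1} = d_k·a_k − m_k, d_{k+1} = (39 − m_{k+1}²)/d_k, a_{k+1} = ⌊(a₀ + m_{k+1})/d_{k+1}⌋ (starting m₀ = 0, d₀ = 1), with convergents p_k = a_k·p_{k-1} + p_{k-2}, q_k = a_k·q_{k-1} + q_{k-2} (p₋₁ = 1, q₋₁ = 0):
  k = 0: a₀ = 6; p₀/q₀ = 6/1; p₀² − 39·q₀² = 36 − 39 = -3.
  k = 1: m = 6, d = 3, a = ⌊(6 + 6)/3⌋ = 4; p/q = (4·6 + 1)/(4·1 + 0) = 25/4; p² − 39·q² = 625 − 624 = 1.
  The first convergent with p² − 39·q² = 1 gives the fundamental solution (x₁, y₁) = (25, 4).
Step 2: Apply the recurrence (x_{n+1}, y_{n+1}) = (x₁x_n + 39y₁y_n, x₁y_n + y₁x_n) repeatedly.
  From (x_1, y_1) = (25, 4): x_2 = 25·25 + 39·4·4 = 1249; y_2 = 25·4 + 4·25 = 200.
  From (x_2, y_2) = (1249, 200): x_3 = 25·1249 + 39·4·200 = 62425; y_3 = 25·200 + 4·1249 = 9996.
  From (x_3, y_3) = (62425, 9996): x_4 = 25·62425 + 39·4·9996 = 3120001; y_4 = 25·9996 + 4·62425 = 499600.
  From (x_4, y_4) = (3120001, 499600): x_5 = 25·3120001 + 39·4·499600 = 155937625; y_5 = 25·499600 + 4·3120001 = 24970004.
  From (x_5, y_5) = (155937625, 24970004): x_6 = 25·155937625 + 39·4·24970004 = 7793761249; y_6 = 25·24970004 + 4·155937625 = 1248000600.
Step 3: Verify x_6² - 39·y_6² = 60742714406414040001 - 60742714406414040000 = 1 (should be 1). ✓

(x_1, y_1) = (25, 4); (x_6, y_6) = (7793761249, 1248000600).


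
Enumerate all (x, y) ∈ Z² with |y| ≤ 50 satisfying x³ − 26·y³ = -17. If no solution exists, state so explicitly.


The equation is x³ - 26y³ = -17. For fixed y, x³ = 26·y³ − 17, so a solution requires the RHS to be a perfect cube.
Strategy: iterate y from -50 to 50, compute RHS = 26·y³ − 17, and check whether it is a (positive or negative) perfect cube.
Check small values of y:
  y = 0: RHS = -17 is not a perfect cube.
  y = 1: RHS = 9 is not a perfect cube.
  y = -1: RHS = -43 is not a perfect cube.
  y = 2: RHS = 191 is not a perfect cube.
  y = -2: RHS = -225 is not a perfect cube.
  y = 3: RHS = 685 is not a perfect cube.
  y = -3: RHS = -719 is not a perfect cube.
Continuing the search up to |y| = 50 finds no solutions either.
No (x, y) in the scanned range satisfies the equation.

No integer solutions with |y| ≤ 50.


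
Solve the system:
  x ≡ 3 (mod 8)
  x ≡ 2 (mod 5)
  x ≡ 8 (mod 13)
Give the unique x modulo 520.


Moduli 8, 5, 13 are pairwise coprime; by CRT there is a unique solution modulo M = 8 · 5 · 13 = 520.
Solve pairwise, accumulating the modulus:
  Start with x ≡ 3 (mod 8).
  Combine with x ≡ 2 (mod 5): since gcd(8, 5) = 1, we get a unique residue mod 40.
    Write x = 3 + 8·t and substitute into x ≡ 2 (mod 5): 8·t ≡ 2 − 3 = -1 (mod 5).
    Reduce coefficients mod 5: 3·t ≡ 4 (mod 5).
    The inverse of 3 mod 5 is 2 (since 3·2 = 6 = 1·5 + 1), so t ≡ 2·4 = 8 ≡ 3 (mod 5).
    Then x = 3 + 8·3 = 27, valid modulo lcm(8, 5) = 40: x ≡ 27 (mod 40).
  Combine with x ≡ 8 (mod 13): since gcd(40, 13) = 1, we get a unique residue mod 520.
    Write x = 27 + 40·t and substitute into x ≡ 8 (mod 13): 40·t ≡ 8 − 27 = -19 (mod 13).
    Reduce coefficients mod 13: 1·t ≡ 7 (mod 13).
    So t ≡ 7 (mod 13).
    Then x = 27 + 40·7 = 307, valid modulo lcm(40, 13) = 520: x ≡ 307 (mod 520).
Verify: 307 mod 8 = 3 ✓, 307 mod 5 = 2 ✓, 307 mod 13 = 8 ✓.

x ≡ 307 (mod 520).
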